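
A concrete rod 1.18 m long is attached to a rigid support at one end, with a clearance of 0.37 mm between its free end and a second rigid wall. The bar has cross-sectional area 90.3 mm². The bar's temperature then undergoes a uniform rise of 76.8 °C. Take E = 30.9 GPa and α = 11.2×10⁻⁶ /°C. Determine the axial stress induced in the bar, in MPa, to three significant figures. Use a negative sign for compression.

-16.9 MPa

Free thermal expansion αLΔT = 11.2e-6 · 1180 · 76.8 = 1.015 mm.
The walls engage after the gap closes; constrained expansion = 1.015 − 0.37 = 0.645 mm.
The walls impose strain ε = −(0.645)/1180 = -5.4660e-04; σ = Eε = 30900 · -5.4660e-04 = -16.89 MPa.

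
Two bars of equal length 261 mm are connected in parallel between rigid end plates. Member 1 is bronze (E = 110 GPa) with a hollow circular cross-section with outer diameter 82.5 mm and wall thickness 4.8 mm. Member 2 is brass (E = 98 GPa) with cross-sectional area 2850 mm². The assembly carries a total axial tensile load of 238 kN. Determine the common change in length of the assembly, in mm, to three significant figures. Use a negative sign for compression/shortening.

A_1 = 1172 mm².
Equal strain + equilibrium ⇒ each member carries load in proportion to AE: A₁E₁ = 128900000 N, A₂E₂ = 279300000 N, ΣAE = 408200000 N.
δ = PL/ΣAE = 238000·261/408200000 = 0.1522 mm.

0.152 mm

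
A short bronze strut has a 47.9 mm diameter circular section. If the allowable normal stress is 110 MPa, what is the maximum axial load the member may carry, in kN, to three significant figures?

A = 1802 mm².
P_max = σ_allow · A = 110 · 1802 = 198200 N = 198.2 kN.

198 kN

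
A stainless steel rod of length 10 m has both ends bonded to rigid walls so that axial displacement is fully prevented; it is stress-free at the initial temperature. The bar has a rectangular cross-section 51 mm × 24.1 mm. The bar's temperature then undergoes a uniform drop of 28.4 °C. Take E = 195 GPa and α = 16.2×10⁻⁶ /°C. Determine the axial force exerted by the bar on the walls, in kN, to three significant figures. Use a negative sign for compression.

110 kN

Free thermal expansion αLΔT = 16.2e-6 · 10000 · -28.4 = -4.601 mm.
The walls impose strain ε = −(-4.601)/10000 = 4.6008e-04; σ = Eε = 195000 · 4.6008e-04 = 89.72 MPa.
Wall reaction R = σ·A = 89.72·1229 = 110300 N = 110.3 kN.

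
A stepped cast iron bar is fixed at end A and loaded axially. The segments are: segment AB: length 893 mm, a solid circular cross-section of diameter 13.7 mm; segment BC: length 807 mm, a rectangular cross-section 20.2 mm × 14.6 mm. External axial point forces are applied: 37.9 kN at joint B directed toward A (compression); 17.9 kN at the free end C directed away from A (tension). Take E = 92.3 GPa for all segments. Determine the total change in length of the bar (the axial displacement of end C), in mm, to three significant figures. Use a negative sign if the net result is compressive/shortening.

-0.782 mm

Internal axial forces (sectioning from the free end, tension +): N_BC = 17.9 kN, N_AB = -20 kN.
A_AB = 147.4 mm².
A_BC = 294.9 mm².
δ_AB = -20000·893/(147.4·92300) = -1.313 mm
δ_BC = 17900·807/(294.9·92300) = 0.5307 mm
δ = Σδ_i = -0.782 mm.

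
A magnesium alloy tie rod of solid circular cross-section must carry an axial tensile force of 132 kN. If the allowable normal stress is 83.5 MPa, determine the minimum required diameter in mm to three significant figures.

44.9 mm

Required area A ≥ P/σ_allow = 132000/83.5 = 1581 mm².
For a solid circular section, d ≥ √(4A/π) = 44.86 mm.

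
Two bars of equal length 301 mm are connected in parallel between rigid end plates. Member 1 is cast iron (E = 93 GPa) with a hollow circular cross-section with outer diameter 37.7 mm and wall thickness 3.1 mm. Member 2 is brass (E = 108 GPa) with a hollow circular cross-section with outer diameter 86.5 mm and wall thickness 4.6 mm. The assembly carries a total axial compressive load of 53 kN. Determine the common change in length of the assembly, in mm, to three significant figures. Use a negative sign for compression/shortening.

-0.100 mm

A_1 = 337 mm².
A_2 = 1184 mm².
Equal strain + equilibrium ⇒ each member carries load in proportion to AE: A₁E₁ = 31340000 N, A₂E₂ = 127800000 N, ΣAE = 159200000 N.
δ = PL/ΣAE = -53000·301/159200000 = -0.1002 mm.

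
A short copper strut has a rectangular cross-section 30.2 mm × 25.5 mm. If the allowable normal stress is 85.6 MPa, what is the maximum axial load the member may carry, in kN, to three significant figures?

65.9 kN

A = 770.1 mm².
P_max = σ_allow · A = 85.6 · 770.1 = 65920 N = 65.92 kN.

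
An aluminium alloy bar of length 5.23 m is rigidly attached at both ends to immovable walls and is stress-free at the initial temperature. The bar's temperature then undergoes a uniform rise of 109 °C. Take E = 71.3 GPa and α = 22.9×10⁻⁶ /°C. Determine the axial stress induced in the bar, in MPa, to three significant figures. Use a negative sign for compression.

Free thermal expansion αLΔT = 22.9e-6 · 5230 · 109 = 13.05 mm.
The walls impose strain ε = −(13.05)/5230 = -2.4961e-03; σ = Eε = 71300 · -2.4961e-03 = -178 MPa.

-178 MPa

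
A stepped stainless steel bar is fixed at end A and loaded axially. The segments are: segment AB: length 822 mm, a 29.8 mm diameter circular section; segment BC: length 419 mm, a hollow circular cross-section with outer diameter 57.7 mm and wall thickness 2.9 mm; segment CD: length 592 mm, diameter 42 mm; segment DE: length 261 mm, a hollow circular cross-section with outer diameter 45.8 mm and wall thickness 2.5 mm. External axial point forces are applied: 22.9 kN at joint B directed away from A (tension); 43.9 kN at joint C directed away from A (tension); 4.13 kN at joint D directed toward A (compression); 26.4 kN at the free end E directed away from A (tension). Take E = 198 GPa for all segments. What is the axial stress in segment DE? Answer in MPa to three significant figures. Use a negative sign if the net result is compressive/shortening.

77.6 MPa

Internal axial forces (sectioning from the free end, tension +): N_DE = 26.4 kN, N_CD = 22.27 kN, N_BC = 66.17 kN, N_AB = 89.07 kN.
A_DE = 340.1 mm².
σ_DE = N_DE/A_DE = 26400/340.1 = 77.63 MPa.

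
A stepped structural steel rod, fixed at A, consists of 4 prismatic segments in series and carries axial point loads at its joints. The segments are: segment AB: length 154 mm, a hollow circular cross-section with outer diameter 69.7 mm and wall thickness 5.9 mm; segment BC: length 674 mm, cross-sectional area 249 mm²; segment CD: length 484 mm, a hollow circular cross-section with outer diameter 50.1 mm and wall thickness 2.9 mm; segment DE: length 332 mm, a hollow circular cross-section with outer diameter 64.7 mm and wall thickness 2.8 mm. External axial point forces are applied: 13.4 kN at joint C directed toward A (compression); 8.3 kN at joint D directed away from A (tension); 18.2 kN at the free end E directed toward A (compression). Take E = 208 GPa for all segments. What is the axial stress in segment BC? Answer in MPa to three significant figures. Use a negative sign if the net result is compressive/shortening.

Internal axial forces (sectioning from the free end, tension +): N_DE = -18.2 kN, N_CD = -9.9 kN, N_BC = -23.3 kN, N_AB = -23.3 kN.
σ_BC = N_BC/A_BC = -23300/249 = -93.57 MPa.

-93.6 MPa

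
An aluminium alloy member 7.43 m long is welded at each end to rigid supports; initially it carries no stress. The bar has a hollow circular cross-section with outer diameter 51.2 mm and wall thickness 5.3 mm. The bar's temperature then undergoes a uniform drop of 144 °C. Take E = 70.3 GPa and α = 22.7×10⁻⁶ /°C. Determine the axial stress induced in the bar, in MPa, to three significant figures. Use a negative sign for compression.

Free thermal expansion αLΔT = 22.7e-6 · 7430 · -144 = -24.29 mm.
The walls impose strain ε = −(-24.29)/7430 = 3.2688e-03; σ = Eε = 70300 · 3.2688e-03 = 229.8 MPa.

230 MPa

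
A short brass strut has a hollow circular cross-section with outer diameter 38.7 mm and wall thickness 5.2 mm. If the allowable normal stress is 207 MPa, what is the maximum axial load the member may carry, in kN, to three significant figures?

A = 547.3 mm².
P_max = σ_allow · A = 207 · 547.3 = 113300 N = 113.3 kN.

113 kN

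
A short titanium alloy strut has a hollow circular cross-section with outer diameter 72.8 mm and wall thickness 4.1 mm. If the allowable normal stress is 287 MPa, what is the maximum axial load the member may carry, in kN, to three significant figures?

A = 884.9 mm².
P_max = σ_allow · A = 287 · 884.9 = 254000 N = 254 kN.

254 kN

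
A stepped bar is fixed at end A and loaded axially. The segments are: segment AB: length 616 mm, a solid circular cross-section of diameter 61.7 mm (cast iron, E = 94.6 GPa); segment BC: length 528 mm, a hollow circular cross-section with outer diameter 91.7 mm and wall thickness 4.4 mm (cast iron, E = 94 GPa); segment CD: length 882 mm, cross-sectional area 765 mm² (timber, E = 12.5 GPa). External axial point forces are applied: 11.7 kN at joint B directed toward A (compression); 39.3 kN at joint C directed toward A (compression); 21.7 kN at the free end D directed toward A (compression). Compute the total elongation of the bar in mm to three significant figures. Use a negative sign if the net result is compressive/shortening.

-2.44 mm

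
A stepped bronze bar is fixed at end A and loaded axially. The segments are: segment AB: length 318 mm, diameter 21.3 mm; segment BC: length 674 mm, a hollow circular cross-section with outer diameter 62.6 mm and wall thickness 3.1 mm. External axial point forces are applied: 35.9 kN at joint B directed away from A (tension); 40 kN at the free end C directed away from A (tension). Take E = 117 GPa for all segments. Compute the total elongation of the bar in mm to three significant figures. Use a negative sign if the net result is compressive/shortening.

0.977 mm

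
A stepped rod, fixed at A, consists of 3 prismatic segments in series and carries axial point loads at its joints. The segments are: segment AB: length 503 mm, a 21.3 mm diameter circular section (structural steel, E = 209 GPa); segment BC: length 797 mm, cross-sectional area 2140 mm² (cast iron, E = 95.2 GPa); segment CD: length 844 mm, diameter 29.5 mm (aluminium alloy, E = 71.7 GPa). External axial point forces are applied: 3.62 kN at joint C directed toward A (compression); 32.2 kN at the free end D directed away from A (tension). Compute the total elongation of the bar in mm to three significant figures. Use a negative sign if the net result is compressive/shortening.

Internal axial forces (sectioning from the free end, tension +): N_CD = 32.2 kN, N_BC = 28.58 kN, N_AB = 28.58 kN.
A_AB = 356.3 mm².
A_CD = 683.5 mm².
δ_AB = 28580·503/(356.3·209000) = 0.193 mm
δ_BC = 28580·797/(2140·95200) = 0.1118 mm
δ_CD = 32200·844/(683.5·71700) = 0.5546 mm
δ = Σδ_i = 0.8594 mm.

0.859 mm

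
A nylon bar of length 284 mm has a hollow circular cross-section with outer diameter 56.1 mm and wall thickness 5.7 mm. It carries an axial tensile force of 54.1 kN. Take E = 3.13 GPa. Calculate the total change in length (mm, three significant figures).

A = 902.5 mm².
δ_mech = NL/(AE) = 54100·284/(902.5·3130) = 5.439 mm.

5.44 mm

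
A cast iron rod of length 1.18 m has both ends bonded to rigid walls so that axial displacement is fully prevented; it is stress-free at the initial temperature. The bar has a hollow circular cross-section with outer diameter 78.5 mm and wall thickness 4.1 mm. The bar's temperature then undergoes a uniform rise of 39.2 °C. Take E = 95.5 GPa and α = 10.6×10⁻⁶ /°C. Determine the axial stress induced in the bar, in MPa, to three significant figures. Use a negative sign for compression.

Free thermal expansion αLΔT = 10.6e-6 · 1180 · 39.2 = 0.4903 mm.
The walls impose strain ε = −(0.4903)/1180 = -4.1552e-04; σ = Eε = 95500 · -4.1552e-04 = -39.68 MPa.

-39.7 MPa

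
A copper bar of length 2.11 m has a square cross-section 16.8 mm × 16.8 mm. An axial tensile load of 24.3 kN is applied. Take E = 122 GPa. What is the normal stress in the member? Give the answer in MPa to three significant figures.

A = 282.2 mm².
σ = N/A = 24300/282.2 = 86.1 MPa.

86.1 MPa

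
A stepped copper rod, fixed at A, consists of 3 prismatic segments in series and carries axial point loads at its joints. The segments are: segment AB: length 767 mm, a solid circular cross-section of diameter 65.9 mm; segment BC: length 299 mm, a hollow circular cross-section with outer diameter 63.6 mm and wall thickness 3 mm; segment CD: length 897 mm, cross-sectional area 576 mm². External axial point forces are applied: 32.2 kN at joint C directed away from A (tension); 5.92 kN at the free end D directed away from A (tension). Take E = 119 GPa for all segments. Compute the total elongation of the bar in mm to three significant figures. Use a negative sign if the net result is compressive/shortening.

0.317 mm

Internal axial forces (sectioning from the free end, tension +): N_CD = 5.92 kN, N_BC = 38.12 kN, N_AB = 38.12 kN.
A_AB = 3411 mm².
A_BC = 571.1 mm².
δ_AB = 38120·767/(3411·119000) = 0.07203 mm
δ_BC = 38120·299/(571.1·119000) = 0.1677 mm
δ_CD = 5920·897/(576·119000) = 0.07747 mm
δ = Σδ_i = 0.3172 mm.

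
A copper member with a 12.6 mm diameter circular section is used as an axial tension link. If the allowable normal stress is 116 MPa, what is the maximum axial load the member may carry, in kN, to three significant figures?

A = 124.7 mm².
P_max = σ_allow · A = 116 · 124.7 = 14460 N = 14.46 kN.

14.5 kN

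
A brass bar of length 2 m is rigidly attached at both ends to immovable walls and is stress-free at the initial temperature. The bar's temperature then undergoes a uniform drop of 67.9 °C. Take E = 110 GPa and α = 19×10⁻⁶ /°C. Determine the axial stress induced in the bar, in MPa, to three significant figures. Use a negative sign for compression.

142 MPa

Free thermal expansion αLΔT = 19e-6 · 2000 · -67.9 = -2.58 mm.
The walls impose strain ε = −(-2.58)/2000 = 1.2901e-03; σ = Eε = 110000 · 1.2901e-03 = 141.9 MPa.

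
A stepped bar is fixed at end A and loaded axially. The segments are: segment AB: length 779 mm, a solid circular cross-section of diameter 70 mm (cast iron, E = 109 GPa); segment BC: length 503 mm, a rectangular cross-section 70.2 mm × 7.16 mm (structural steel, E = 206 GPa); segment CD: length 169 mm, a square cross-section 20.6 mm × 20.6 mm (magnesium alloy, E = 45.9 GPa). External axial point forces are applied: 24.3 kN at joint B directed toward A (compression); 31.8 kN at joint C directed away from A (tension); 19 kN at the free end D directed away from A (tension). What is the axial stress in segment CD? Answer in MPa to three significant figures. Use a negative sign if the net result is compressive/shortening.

Internal axial forces (sectioning from the free end, tension +): N_CD = 19 kN, N_BC = 50.8 kN, N_AB = 26.5 kN.
A_CD = 424.4 mm².
σ_CD = N_CD/A_CD = 19000/424.4 = 44.77 MPa.

44.8 MPa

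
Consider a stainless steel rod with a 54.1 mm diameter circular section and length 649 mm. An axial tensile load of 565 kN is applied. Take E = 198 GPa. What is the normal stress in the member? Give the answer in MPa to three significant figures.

A = 2299 mm².
σ = N/A = 565000/2299 = 245.8 MPa.

246 MPa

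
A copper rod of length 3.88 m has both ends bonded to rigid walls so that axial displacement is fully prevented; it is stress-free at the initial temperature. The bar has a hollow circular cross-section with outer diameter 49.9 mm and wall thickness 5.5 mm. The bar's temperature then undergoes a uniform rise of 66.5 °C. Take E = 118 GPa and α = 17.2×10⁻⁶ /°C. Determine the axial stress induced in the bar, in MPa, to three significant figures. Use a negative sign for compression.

-135 MPa

Free thermal expansion αLΔT = 17.2e-6 · 3880 · 66.5 = 4.438 mm.
The walls impose strain ε = −(4.438)/3880 = -1.1438e-03; σ = Eε = 118000 · -1.1438e-03 = -135 MPa.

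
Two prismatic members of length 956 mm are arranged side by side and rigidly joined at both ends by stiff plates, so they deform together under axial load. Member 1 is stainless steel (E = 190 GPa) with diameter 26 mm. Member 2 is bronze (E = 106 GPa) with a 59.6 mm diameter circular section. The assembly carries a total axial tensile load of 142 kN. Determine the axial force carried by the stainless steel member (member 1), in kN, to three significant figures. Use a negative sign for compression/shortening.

A_1 = 530.9 mm².
A_2 = 2790 mm².
Equal strain + equilibrium ⇒ each member carries load in proportion to AE: A₁E₁ = 100900000 N, A₂E₂ = 295700000 N, ΣAE = 396600000 N.
F₁ = P·A₁E₁/ΣAE = 142000·100900000/396600000 = 36120 N.

36.1 kN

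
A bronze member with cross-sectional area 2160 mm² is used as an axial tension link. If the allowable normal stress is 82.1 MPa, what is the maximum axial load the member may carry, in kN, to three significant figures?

177 kN

P_max = σ_allow · A = 82.1 · 2160 = 177300 N = 177.3 kN.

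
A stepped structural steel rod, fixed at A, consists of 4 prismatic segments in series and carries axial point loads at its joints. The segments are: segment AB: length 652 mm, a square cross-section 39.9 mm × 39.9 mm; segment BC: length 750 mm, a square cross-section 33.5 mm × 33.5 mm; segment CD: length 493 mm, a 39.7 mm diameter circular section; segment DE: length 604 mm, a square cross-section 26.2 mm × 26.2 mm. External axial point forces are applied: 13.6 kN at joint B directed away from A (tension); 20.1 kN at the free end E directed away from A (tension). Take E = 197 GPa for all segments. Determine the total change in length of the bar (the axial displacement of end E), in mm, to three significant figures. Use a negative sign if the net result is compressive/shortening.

0.269 mm

Internal axial forces (sectioning from the free end, tension +): N_DE = 20.1 kN, N_CD = 20.1 kN, N_BC = 20.1 kN, N_AB = 33.7 kN.
A_AB = 1592 mm².
A_BC = 1122 mm².
A_CD = 1238 mm².
A_DE = 686.4 mm².
δ_AB = 33700·652/(1592·197000) = 0.07006 mm
δ_BC = 20100·750/(1122·197000) = 0.06819 mm
δ_CD = 20100·493/(1238·197000) = 0.04064 mm
δ_DE = 20100·604/(686.4·197000) = 0.08978 mm
δ = Σδ_i = 0.2687 mm.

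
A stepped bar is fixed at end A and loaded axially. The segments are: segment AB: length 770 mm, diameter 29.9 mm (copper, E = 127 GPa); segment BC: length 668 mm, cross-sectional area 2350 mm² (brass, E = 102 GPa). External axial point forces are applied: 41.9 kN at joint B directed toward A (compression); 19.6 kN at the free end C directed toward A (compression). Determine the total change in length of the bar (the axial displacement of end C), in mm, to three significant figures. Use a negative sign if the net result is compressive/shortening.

-0.586 mm

Internal axial forces (sectioning from the free end, tension +): N_BC = -19.6 kN, N_AB = -61.5 kN.
A_AB = 702.2 mm².
δ_AB = -61500·770/(702.2·127000) = -0.531 mm
δ_BC = -19600·668/(2350·102000) = -0.05462 mm
δ = Σδ_i = -0.5857 mm.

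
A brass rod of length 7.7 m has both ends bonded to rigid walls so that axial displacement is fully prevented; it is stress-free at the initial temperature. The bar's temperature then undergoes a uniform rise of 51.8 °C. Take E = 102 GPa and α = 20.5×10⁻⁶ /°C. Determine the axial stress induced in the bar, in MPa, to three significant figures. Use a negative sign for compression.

Free thermal expansion αLΔT = 20.5e-6 · 7700 · 51.8 = 8.177 mm.
The walls impose strain ε = −(8.177)/7700 = -1.0619e-03; σ = Eε = 102000 · -1.0619e-03 = -108.3 MPa.

-108 MPa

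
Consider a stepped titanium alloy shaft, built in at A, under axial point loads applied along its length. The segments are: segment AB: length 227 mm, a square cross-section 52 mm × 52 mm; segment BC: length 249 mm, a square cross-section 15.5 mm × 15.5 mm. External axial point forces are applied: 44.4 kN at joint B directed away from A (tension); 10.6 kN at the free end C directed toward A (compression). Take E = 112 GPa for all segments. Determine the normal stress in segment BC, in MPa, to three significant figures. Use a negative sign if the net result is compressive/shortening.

Internal axial forces (sectioning from the free end, tension +): N_BC = -10.6 kN, N_AB = 33.8 kN.
A_BC = 240.2 mm².
σ_BC = N_BC/A_BC = -10600/240.2 = -44.12 MPa.

-44.1 MPa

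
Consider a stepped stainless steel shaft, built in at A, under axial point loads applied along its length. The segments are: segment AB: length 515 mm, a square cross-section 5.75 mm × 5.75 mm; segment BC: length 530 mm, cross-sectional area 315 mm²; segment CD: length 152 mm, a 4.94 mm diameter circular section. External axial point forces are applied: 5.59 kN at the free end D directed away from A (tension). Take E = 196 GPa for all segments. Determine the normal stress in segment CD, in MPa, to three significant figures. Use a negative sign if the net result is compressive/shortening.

Internal axial forces (sectioning from the free end, tension +): N_CD = 5.59 kN, N_BC = 5.59 kN, N_AB = 5.59 kN.
A_CD = 19.17 mm².
σ_CD = N_CD/A_CD = 5590/19.17 = 291.7 MPa.

292 MPa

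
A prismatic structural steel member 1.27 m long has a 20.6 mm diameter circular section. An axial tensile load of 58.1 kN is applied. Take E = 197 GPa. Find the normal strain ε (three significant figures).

8.85e-04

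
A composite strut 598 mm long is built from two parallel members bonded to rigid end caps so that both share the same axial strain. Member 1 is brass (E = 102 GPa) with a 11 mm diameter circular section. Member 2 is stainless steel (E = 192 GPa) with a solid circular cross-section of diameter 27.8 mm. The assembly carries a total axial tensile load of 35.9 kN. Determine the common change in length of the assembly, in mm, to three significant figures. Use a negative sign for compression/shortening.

0.170 mm

A_1 = 95.03 mm².
A_2 = 607 mm².
Equal strain + equilibrium ⇒ each member carries load in proportion to AE: A₁E₁ = 9693000 N, A₂E₂ = 116500000 N, ΣAE = 126200000 N.
δ = PL/ΣAE = 35900·598/126200000 = 0.1701 mm.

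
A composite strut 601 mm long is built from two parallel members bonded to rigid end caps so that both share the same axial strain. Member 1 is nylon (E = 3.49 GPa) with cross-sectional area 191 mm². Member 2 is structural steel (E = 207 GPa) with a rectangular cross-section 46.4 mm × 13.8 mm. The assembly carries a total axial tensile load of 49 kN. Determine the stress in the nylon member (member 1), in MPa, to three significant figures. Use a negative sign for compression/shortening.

1.28 MPa

A_2 = 640.3 mm².
Equal strain + equilibrium ⇒ each member carries load in proportion to AE: A₁E₁ = 666600 N, A₂E₂ = 132500000 N, ΣAE = 133200000 N.
σ₁ = P·E₁/ΣAE = 49000·3490/133200000 = 1.284 MPa.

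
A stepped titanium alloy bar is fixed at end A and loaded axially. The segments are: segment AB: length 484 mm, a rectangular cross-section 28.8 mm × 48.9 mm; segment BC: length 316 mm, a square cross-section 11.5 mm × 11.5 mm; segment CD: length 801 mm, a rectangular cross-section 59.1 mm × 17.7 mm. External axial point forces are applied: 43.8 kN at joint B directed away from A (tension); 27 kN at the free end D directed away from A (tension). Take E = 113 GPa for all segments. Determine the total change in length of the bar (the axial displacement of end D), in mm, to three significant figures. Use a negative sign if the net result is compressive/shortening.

0.969 mm

Internal axial forces (sectioning from the free end, tension +): N_CD = 27 kN, N_BC = 27 kN, N_AB = 70.8 kN.
A_AB = 1408 mm².
A_BC = 132.2 mm².
A_CD = 1046 mm².
δ_AB = 70800·484/(1408·113000) = 0.2153 mm
δ_BC = 27000·316/(132.2·113000) = 0.5709 mm
δ_CD = 27000·801/(1046·113000) = 0.183 mm
δ = Σδ_i = 0.9692 mm.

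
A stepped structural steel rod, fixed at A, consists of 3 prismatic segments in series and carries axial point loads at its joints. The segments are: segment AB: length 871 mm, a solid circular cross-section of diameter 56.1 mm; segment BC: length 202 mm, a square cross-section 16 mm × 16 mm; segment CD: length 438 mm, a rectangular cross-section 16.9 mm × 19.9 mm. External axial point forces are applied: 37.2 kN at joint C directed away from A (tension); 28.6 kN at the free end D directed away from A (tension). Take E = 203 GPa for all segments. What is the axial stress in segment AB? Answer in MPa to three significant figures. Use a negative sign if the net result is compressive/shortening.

Internal axial forces (sectioning from the free end, tension +): N_CD = 28.6 kN, N_BC = 65.8 kN, N_AB = 65.8 kN.
A_AB = 2472 mm².
σ_AB = N_AB/A_AB = 65800/2472 = 26.62 MPa.

26.6 MPa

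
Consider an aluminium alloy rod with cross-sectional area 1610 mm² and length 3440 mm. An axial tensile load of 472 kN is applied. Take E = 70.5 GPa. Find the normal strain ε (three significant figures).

0.00416

σ = N/A = 293.2 MPa; ε = σ/E = 293.2/70500 = 4.158e-03.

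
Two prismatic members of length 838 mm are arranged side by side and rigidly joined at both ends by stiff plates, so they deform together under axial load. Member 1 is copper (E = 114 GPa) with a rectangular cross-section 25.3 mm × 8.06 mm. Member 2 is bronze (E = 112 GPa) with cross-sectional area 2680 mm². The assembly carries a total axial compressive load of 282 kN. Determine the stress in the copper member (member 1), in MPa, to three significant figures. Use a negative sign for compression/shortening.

A_1 = 203.9 mm².
Equal strain + equilibrium ⇒ each member carries load in proportion to AE: A₁E₁ = 23250000 N, A₂E₂ = 300200000 N, ΣAE = 323400000 N.
σ₁ = P·E₁/ΣAE = -282000·114000/323400000 = -99.4 MPa.

-99.4 MPa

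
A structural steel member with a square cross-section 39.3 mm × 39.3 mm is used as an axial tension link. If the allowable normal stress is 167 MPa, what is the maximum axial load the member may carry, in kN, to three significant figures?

A = 1544 mm².
P_max = σ_allow · A = 167 · 1544 = 257900 N = 257.9 kN.

258 kN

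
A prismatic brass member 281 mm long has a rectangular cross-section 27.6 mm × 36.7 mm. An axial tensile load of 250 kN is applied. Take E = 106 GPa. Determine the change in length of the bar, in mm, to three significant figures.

A = 1013 mm².
δ_mech = NL/(AE) = 250000·281/(1013·106000) = 0.6543 mm.

0.654 mm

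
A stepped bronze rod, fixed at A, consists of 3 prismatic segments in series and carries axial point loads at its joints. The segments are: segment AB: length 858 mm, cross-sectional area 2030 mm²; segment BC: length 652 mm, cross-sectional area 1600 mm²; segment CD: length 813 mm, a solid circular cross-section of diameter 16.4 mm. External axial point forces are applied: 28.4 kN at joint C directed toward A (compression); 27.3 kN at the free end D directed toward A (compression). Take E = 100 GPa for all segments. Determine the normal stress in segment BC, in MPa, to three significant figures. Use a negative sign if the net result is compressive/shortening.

-34.8 MPa

Internal axial forces (sectioning from the free end, tension +): N_CD = -27.3 kN, N_BC = -55.7 kN, N_AB = -55.7 kN.
σ_BC = N_BC/A_BC = -55700/1600 = -34.81 MPa.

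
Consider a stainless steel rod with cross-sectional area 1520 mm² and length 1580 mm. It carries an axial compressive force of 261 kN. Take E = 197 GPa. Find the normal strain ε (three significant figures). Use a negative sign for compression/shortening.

σ = N/A = -171.7 MPa; ε = σ/E = -171.7/197000 = -8.716e-04.

-8.72e-04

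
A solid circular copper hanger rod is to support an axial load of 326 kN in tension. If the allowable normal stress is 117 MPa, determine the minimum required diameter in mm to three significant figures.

Required area A ≥ P/σ_allow = 326000/117 = 2786 mm².
For a solid circular section, d ≥ √(4A/π) = 59.56 mm.

59.6 mm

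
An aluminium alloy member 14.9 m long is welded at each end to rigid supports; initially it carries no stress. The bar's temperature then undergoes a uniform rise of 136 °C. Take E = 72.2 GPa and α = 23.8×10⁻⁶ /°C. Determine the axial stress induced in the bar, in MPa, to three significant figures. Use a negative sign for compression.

Free thermal expansion αLΔT = 23.8e-6 · 14900 · 136 = 48.23 mm.
The walls impose strain ε = −(48.23)/14900 = -3.2368e-03; σ = Eε = 72200 · -3.2368e-03 = -233.7 MPa.

-234 MPa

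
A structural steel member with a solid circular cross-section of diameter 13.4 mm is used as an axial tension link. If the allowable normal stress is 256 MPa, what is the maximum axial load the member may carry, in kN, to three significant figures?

A = 141 mm².
P_max = σ_allow · A = 256 · 141 = 36100 N = 36.1 kN.

36.1 kN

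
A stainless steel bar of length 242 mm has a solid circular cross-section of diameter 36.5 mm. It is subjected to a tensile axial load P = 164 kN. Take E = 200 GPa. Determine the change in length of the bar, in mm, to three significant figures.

A = 1046 mm².
δ_mech = NL/(AE) = 164000·242/(1046·200000) = 0.1897 mm.

0.190 mm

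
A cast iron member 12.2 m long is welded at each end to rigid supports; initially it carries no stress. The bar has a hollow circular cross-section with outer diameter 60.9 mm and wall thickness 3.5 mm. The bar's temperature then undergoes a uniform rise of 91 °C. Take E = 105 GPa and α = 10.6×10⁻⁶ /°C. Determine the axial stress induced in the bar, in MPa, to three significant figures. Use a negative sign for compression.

-101 MPa

Free thermal expansion αLΔT = 10.6e-6 · 12200 · 91 = 11.77 mm.
The walls impose strain ε = −(11.77)/12200 = -9.6460e-04; σ = Eε = 105000 · -9.6460e-04 = -101.3 MPa.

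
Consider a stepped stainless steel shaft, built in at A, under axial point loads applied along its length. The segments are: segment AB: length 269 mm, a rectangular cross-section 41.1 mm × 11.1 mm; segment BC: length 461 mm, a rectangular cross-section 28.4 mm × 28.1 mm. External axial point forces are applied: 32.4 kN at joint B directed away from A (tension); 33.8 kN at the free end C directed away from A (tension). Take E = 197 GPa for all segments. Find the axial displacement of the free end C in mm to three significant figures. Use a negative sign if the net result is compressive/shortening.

0.297 mm

Internal axial forces (sectioning from the free end, tension +): N_BC = 33.8 kN, N_AB = 66.2 kN.
A_AB = 456.2 mm².
A_BC = 798 mm².
δ_AB = 66200·269/(456.2·197000) = 0.1981 mm
δ_BC = 33800·461/(798·197000) = 0.09911 mm
δ = Σδ_i = 0.2973 mm.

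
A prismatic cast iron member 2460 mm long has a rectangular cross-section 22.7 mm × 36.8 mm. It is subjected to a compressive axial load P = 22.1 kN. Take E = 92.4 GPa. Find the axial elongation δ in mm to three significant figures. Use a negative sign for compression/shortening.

A = 835.4 mm².
δ_mech = NL/(AE) = -22100·2460/(835.4·92400) = -0.7043 mm.

-0.704 mm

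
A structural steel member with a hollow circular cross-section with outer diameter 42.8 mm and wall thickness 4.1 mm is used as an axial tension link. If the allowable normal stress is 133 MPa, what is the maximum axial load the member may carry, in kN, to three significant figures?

66.3 kN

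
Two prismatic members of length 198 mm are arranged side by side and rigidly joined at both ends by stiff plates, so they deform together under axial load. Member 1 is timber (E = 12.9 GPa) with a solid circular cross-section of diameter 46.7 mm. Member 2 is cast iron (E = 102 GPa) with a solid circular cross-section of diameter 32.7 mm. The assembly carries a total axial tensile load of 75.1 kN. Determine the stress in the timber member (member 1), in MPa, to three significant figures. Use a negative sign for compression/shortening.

8.99 MPa

A_1 = 1713 mm².
A_2 = 839.8 mm².
Equal strain + equilibrium ⇒ each member carries load in proportion to AE: A₁E₁ = 22100000 N, A₂E₂ = 85660000 N, ΣAE = 107800000 N.
σ₁ = P·E₁/ΣAE = 75100·12900/107800000 = 8.99 MPa.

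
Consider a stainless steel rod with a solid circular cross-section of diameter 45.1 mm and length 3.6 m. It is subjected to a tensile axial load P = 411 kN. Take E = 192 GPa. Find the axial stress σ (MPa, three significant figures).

A = 1598 mm².
σ = N/A = 411000/1598 = 257.3 MPa.

257 MPa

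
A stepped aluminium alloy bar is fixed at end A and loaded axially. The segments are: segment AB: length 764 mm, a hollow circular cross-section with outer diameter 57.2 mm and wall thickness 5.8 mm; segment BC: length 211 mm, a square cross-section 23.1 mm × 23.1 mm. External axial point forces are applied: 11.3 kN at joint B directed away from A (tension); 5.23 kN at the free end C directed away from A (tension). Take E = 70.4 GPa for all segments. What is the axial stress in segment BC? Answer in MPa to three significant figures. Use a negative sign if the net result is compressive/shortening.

Internal axial forces (sectioning from the free end, tension +): N_BC = 5.23 kN, N_AB = 16.53 kN.
A_BC = 533.6 mm².
σ_BC = N_BC/A_BC = 5230/533.6 = 9.801 MPa.

9.80 MPa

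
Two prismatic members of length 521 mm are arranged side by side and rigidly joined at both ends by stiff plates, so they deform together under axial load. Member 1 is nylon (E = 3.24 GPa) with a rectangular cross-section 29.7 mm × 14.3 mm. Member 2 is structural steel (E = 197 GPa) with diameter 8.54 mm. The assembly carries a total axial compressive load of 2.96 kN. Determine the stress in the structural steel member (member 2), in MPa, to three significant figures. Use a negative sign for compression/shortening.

A_1 = 424.7 mm².
A_2 = 57.28 mm².
Equal strain + equilibrium ⇒ each member carries load in proportion to AE: A₁E₁ = 1376000 N, A₂E₂ = 11280000 N, ΣAE = 12660000 N.
σ₂ = P·E₂/ΣAE = -2960·197000/12660000 = -46.06 MPa.

-46.1 MPa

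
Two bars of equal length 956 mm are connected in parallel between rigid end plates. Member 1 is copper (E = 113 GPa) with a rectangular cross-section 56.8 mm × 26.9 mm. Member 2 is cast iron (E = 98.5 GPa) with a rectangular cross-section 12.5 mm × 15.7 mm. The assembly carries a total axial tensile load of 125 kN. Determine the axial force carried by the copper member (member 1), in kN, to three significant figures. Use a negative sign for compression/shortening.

112 kN

A_1 = 1528 mm².
A_2 = 196.2 mm².
Equal strain + equilibrium ⇒ each member carries load in proportion to AE: A₁E₁ = 172700000 N, A₂E₂ = 19330000 N, ΣAE = 192000000 N.
F₁ = P·A₁E₁/ΣAE = 125000·172700000/192000000 = 112400 N.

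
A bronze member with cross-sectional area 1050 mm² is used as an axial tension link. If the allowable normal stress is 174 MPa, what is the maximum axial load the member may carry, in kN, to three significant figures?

P_max = σ_allow · A = 174 · 1050 = 182700 N = 182.7 kN.

183 kN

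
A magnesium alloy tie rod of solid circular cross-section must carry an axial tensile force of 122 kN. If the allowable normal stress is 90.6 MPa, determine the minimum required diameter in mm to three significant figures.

41.4 mm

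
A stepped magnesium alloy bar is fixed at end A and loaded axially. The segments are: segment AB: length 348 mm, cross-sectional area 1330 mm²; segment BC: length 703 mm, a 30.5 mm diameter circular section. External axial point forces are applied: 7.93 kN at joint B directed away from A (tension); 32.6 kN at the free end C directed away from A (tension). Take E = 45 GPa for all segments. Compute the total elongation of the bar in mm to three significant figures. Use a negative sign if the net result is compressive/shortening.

0.933 mm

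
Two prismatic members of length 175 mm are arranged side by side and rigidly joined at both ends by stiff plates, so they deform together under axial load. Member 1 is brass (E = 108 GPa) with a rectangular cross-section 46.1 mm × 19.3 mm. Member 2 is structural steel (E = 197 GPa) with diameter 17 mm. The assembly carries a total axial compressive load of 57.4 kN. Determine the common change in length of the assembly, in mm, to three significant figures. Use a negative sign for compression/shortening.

-0.0713 mm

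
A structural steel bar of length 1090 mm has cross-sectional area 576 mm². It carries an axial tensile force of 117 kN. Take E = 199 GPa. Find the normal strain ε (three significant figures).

σ = N/A = 203.1 MPa; ε = σ/E = 203.1/199000 = 1.021e-03.

0.00102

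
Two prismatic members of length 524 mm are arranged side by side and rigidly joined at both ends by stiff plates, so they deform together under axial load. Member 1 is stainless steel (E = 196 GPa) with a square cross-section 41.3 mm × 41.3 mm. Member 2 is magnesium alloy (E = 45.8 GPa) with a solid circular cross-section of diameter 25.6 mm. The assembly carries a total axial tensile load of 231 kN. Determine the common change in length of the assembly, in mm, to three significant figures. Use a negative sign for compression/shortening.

A_1 = 1706 mm².
A_2 = 514.7 mm².
Equal strain + equilibrium ⇒ each member carries load in proportion to AE: A₁E₁ = 334300000 N, A₂E₂ = 23570000 N, ΣAE = 357900000 N.
δ = PL/ΣAE = 231000·524/357900000 = 0.3382 mm.

0.338 mm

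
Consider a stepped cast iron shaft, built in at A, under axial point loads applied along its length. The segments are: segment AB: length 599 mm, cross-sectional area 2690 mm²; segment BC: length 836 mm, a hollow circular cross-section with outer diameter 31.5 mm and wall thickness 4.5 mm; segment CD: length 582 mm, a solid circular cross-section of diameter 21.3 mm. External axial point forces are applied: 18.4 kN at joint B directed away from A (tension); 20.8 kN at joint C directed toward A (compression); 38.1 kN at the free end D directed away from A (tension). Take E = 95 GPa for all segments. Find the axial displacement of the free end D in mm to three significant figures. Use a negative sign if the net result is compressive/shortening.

Internal axial forces (sectioning from the free end, tension +): N_CD = 38.1 kN, N_BC = 17.3 kN, N_AB = 35.7 kN.
A_BC = 381.7 mm².
A_CD = 356.3 mm².
δ_AB = 35700·599/(2690·95000) = 0.08368 mm
δ_BC = 17300·836/(381.7·95000) = 0.3988 mm
δ_CD = 38100·582/(356.3·95000) = 0.6551 mm
δ = Σδ_i = 1.138 mm.

1.14 mm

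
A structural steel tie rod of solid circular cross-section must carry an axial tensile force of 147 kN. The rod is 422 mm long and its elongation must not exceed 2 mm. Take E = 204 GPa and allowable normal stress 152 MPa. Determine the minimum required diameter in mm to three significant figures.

35.1 mm

Required area A ≥ P/σ_allow = 147000/152 = 967.1 mm².
For a solid circular section, d ≥ √(4A/π) = 35.09 mm.
Elongation limit: A ≥ PL/(Eδ_allow) = 147000·422/(204000·2) = 152 mm² ⇒ d ≥ 13.91 mm.
The stress limit governs.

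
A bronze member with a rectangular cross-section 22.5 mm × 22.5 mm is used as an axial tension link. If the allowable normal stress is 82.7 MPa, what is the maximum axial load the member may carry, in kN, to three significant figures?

A = 506.2 mm².
P_max = σ_allow · A = 82.7 · 506.2 = 41870 N = 41.87 kN.

41.9 kN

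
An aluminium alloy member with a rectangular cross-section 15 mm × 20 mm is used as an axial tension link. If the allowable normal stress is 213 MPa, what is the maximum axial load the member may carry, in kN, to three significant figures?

A = 300 mm².
P_max = σ_allow · A = 213 · 300 = 63900 N = 63.9 kN.

63.9 kN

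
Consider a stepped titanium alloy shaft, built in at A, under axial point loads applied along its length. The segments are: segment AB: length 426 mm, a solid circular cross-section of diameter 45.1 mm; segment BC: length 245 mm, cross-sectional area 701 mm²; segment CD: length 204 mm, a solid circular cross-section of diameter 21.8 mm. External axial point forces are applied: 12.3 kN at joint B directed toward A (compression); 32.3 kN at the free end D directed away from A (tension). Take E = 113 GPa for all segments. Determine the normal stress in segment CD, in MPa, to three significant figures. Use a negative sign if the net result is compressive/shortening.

Internal axial forces (sectioning from the free end, tension +): N_CD = 32.3 kN, N_BC = 32.3 kN, N_AB = 20 kN.
A_CD = 373.3 mm².
σ_CD = N_CD/A_CD = 32300/373.3 = 86.54 MPa.

86.5 MPa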